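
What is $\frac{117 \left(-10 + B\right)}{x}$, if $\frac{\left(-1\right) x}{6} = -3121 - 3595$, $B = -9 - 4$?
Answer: $- \frac{39}{584} \approx -0.066781$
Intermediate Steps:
$B = -13$ ($B = -9 - 4 = -13$)
$x = 40296$ ($x = - 6 \left(-3121 - 3595\right) = \left(-6\right) \left(-6716\right) = 40296$)
$\frac{117 \left(-10 + B\right)}{x} = \frac{117 \left(-10 - 13\right)}{40296} = 117 \left(-23\right) \frac{1}{40296} = \left(-2691\right) \frac{1}{40296} = - \frac{39}{584}$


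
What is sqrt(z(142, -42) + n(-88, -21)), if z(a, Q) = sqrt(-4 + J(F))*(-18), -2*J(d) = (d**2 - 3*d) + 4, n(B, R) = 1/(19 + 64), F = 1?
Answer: sqrt(83 - 124002*I*sqrt(5))/83 ≈ 4.4867 - 4.4854*I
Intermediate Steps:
n(B, R) = 1/83
J(d) = -2 - d**2/2 + 3*d/2 (J(d) = -((d**2 - 3*d) + 4)/2 = -(4 + d**2 - 3*d)/2 = -2 - d**2/2 + 3*d/2)
z(a, Q) = -18*I*sqrt(5) (z(a, Q) = sqrt(-4 + (-2 - 1/2*1**2 + (3/2)*1))*(-18) = sqrt(-4 + (-2 - 1/2*1 + 3/2))*(-18) = sqrt(-4 + (-2 - 1/2 + 3/2))*(-18) = sqrt(-4 - 1)*(-18) = sqrt(-5)*(-18) = (I*sqrt(5))*(-18) = -18*I*sqrt(5))
sqrt(z(142, -42) + n(-88, -21)) = sqrt(-18*I*sqrt(5) + 1/83) = sqrt(1/83 - 18*I*sqrt(5))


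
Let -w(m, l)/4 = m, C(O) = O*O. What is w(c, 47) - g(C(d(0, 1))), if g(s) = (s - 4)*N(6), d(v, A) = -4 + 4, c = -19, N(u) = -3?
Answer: 64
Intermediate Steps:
d(v, A) = 0
C(O) = O**2
w(m, l) = -4*m
g(s) = 12 - 3*s (g(s) = (s - 4)*(-3) = (-4 + s)*(-3) = 12 - 3*s)
w(c, 47) - g(C(d(0, 1))) = -4*(-19) - (12 - 3*0**2) = 76 - (12 - 3*0) = 76 - (12 + 0) = 76 - 1*12 = 76 - 12 = 64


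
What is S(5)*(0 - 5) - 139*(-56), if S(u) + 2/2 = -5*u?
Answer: 7914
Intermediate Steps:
S(u) = -1 - 5*u
S(5)*(0 - 5) - 139*(-56) = (-1 - 5*5)*(0 - 5) - 139*(-56) = (-1 - 25)*(-5) + 7784 = -26*(-5) + 7784 = 130 + 7784 = 7914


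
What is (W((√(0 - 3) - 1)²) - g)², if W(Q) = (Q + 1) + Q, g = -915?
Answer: 831696 - 7296*I*√3 ≈ 8.317e+5 - 12637.0*I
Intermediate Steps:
W(Q) = 1 + 2*Q (W(Q) = (1 + Q) + Q = 1 + 2*Q)
(W((√(0 - 3) - 1)²) - g)² = ((1 + 2*(√(0 - 3) - 1)²) - 1*(-915))² = ((1 + 2*(√(-3) - 1)²) + 915)² = ((1 + 2*(I*√3 - 1)²) + 915)² = ((1 + 2*(-1 + I*√3)²) + 915)² = (916 + 2*(-1 + I*√3)²)²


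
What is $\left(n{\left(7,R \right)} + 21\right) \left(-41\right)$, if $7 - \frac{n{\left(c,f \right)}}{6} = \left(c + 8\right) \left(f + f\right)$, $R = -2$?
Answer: $-17343$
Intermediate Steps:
$n{\left(c,f \right)} = 42 - 12 f \left(8 + c\right)$ ($n{\left(c,f \right)} = 42 - 6 \left(c + 8\right) \left(f + f\right) = 42 - 6 \left(8 + c\right) 2 f = 42 - 6 \cdot 2 f \left(8 + c\right) = 42 - 12 f \left(8 + c\right)$)
$\left(n{\left(7,R \right)} + 21\right) \left(-41\right) = \left(\left(42 - -192 - 84 \left(-2\right)\right) + 21\right) \left(-41\right) = \left(\left(42 + 192 + 168\right) + 21\right) \left(-41\right) = \left(402 + 21\right) \left(-41\right) = 423 \left(-41\right) = -17343$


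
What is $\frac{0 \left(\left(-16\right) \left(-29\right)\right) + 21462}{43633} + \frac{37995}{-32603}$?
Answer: $- \frac{958110249}{1422566699} \approx -0.67351$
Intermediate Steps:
$\frac{0 \left(\left(-16\right) \left(-29\right)\right) + 21462}{43633} + \frac{37995}{-32603} = \left(0 \cdot 464 + 21462\right) \frac{1}{43633} + 37995 \left(- \frac{1}{32603}\right) = \left(0 + 21462\right) \frac{1}{43633} - \frac{37995}{32603} = 21462 \cdot \frac{1}{43633} - \frac{37995}{32603} = \frac{21462}{43633} - \frac{37995}{32603} = - \frac{958110249}{1422566699}$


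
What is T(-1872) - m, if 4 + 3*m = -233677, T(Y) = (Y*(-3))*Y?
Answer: -31305775/3 ≈ -1.0435e+7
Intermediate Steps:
T(Y) = -3*Y**2 (T(Y) = (-3*Y)*Y = -3*Y**2)
m = -233681/3 (m = -4/3 + (1/3)*(-233677) = -4/3 - 233677/3 = -233681/3 ≈ -77894.)
T(-1872) - m = -3*(-1872)**2 - 1*(-233681/3) = -3*3504384 + 233681/3 = -10513152 + 233681/3 = -31305775/3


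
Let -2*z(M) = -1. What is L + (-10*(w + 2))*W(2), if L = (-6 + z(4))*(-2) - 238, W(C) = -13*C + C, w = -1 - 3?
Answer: -707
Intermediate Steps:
z(M) = ½ (z(M) = -½*(-1) = ½)
w = -4
W(C) = -12*C
L = -227 (L = (-6 + ½)*(-2) - 238 = -11/2*(-2) - 238 = 11 - 238 = -227)
L + (-10*(w + 2))*W(2) = -227 + (-10*(-4 + 2))*(-12*2) = -227 - 10*(-2)*(-24) = -227 + 20*(-24) = -227 - 480 = -707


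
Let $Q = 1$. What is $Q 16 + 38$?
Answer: $54$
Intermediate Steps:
$Q 16 + 38 = 1 \cdot 16 + 38 = 16 + 38 = 54$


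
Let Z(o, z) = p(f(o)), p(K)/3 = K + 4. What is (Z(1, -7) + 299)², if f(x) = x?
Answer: 98596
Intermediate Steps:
p(K) = 12 + 3*K (p(K) = 3*(K + 4) = 3*(4 + K) = 12 + 3*K)
Z(o, z) = 12 + 3*o
(Z(1, -7) + 299)² = ((12 + 3*1) + 299)² = ((12 + 3) + 299)² = (15 + 299)² = 314² = 98596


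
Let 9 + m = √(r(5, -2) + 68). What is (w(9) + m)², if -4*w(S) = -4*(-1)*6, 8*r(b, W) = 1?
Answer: (60 - √1090)²/16 ≈ 45.511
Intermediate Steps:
r(b, W) = ⅛ (r(b, W) = (⅛)*1 = ⅛)
w(S) = -6 (w(S) = -(-4*(-1))*6/4 = -6)
m = -9 + √1090/4 (m = -9 + √(⅛ + 68) = -9 + √(545/8) = -9 + √1090/4 ≈ -0.74621)
(w(9) + m)² = (-6 + (-9 + √1090/4))² = (-15 + √1090/4)²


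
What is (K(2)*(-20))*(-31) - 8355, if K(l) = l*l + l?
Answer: -4635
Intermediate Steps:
K(l) = l + l² (K(l) = l² + l = l + l²)
(K(2)*(-20))*(-31) - 8355 = ((2*(1 + 2))*(-20))*(-31) - 8355 = ((2*3)*(-20))*(-31) - 8355 = (6*(-20))*(-31) - 8355 = -120*(-31) - 8355 = 3720 - 8355 = -4635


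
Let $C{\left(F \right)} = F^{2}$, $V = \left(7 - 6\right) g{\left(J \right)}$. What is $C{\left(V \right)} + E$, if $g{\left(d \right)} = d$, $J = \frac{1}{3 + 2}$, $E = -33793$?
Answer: $- \frac{844824}{25} \approx -33793.0$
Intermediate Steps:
$J = \frac{1}{5} \approx 0.2$
$V = \frac{1}{5}$ ($V = \left(7 - 6\right) \frac{1}{5} = 1 \cdot \frac{1}{5} = \frac{1}{5} \approx 0.2$)
$C{\left(V \right)} + E = \left(\frac{1}{5}\right)^{2} - 33793 = \frac{1}{25} - 33793 = - \frac{844824}{25}$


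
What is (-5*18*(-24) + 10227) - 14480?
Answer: -2093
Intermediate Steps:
(-5*18*(-24) + 10227) - 14480 = (-90*(-24) + 10227) - 14480 = (2160 + 10227) - 14480 = 12387 - 14480 = -2093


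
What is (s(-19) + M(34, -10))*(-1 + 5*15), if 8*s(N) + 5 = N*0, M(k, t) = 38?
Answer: 11063/4 ≈ 2765.8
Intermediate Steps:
s(N) = -5/8 (s(N) = -5/8 + (N*0)/8 = -5/8 + (1/8)*0 = -5/8 + 0 = -5/8)
(s(-19) + M(34, -10))*(-1 + 5*15) = (-5/8 + 38)*(-1 + 5*15) = 299*(-1 + 75)/8 = (299/8)*74 = 11063/4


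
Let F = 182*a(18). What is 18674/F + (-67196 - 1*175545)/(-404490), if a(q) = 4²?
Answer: 2065077013/294468720 ≈ 7.0129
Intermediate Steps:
a(q) = 16
F = 2912 (F = 182*16 = 2912)
18674/F + (-67196 - 1*175545)/(-404490) = 18674/2912 + (-67196 - 1*175545)/(-404490) = 18674*(1/2912) + (-67196 - 175545)*(-1/404490) = 9337/1456 - 242741*(-1/404490) = 9337/1456 + 242741/404490 = 2065077013/294468720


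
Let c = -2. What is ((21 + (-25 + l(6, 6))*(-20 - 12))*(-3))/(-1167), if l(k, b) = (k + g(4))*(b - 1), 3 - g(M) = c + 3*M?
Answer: 981/389 ≈ 2.5219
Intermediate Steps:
g(M) = 5 - 3*M (g(M) = 3 - (-2 + 3*M) = 3 + (2 - 3*M) = 5 - 3*M)
l(k, b) = (-1 + b)*(-7 + k) (l(k, b) = (k + (5 - 3*4))*(b - 1) = (k + (5 - 12))*(-1 + b) = (k - 7)*(-1 + b) = (-7 + k)*(-1 + b) = (-1 + b)*(-7 + k))
((21 + (-25 + l(6, 6))*(-20 - 12))*(-3))/(-1167) = ((21 + (-25 + (7 - 1*6 - 7*6 + 6*6))*(-20 - 12))*(-3))/(-1167) = ((21 + (-25 + (7 - 6 - 42 + 36))*(-32))*(-3))*(-1/1167) = ((21 + (-25 - 5)*(-32))*(-3))*(-1/1167) = ((21 - 30*(-32))*(-3))*(-1/1167) = ((21 + 960)*(-3))*(-1/1167) = (981*(-3))*(-1/1167) = -2943*(-1/1167) = 981/389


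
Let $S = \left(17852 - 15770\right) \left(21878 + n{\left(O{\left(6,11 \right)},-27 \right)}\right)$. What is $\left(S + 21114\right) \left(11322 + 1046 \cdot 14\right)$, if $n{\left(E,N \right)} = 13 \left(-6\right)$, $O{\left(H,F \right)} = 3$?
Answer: $1179082667724$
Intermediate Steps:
$n{\left(E,N \right)} = -78$
$S = 45387600$ ($S = \left(17852 - 15770\right) \left(21878 - 78\right) = 2082 \cdot 21800 = 45387600$)
$\left(S + 21114\right) \left(11322 + 1046 \cdot 14\right) = \left(45387600 + 21114\right) \left(11322 + 1046 \cdot 14\right) = 45408714 \left(11322 + 14644\right) = 45408714 \cdot 25966 = 1179082667724$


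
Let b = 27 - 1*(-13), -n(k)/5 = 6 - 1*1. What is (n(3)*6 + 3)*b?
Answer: -5880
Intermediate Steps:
n(k) = -25 (n(k) = -5*(6 - 1*1) = -5*(6 - 1) = -5*5 = -25)
b = 40 (b = 27 + 13 = 40)
(n(3)*6 + 3)*b = (-25*6 + 3)*40 = (-150 + 3)*40 = -147*40 = -5880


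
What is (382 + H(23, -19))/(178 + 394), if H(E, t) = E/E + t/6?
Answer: 2279/3432 ≈ 0.66404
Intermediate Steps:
H(E, t) = 1 + t/6 (H(E, t) = 1 + t*(1/6) = 1 + t/6)
(382 + H(23, -19))/(178 + 394) = (382 + (1 + (1/6)*(-19)))/(178 + 394) = (382 + (1 - 19/6))/572 = (382 - 13/6)*(1/572) = (2279/6)*(1/572) = 2279/3432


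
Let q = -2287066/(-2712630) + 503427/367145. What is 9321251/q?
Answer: 928329991198722885/220529602958 ≈ 4.2096e+6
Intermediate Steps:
q = 220529602958/99592854135 (q = -2287066*(-1/2712630) + 503427*(1/367145) = 1143533/1356315 + 503427/367145 = 220529602958/99592854135 ≈ 2.2143)
9321251/q = 9321251/(220529602958/99592854135) = 9321251*(99592854135/220529602958) = 928329991198722885/220529602958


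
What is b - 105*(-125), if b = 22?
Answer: 13147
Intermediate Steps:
b - 105*(-125) = 22 - 105*(-125) = 22 + 13125 = 13147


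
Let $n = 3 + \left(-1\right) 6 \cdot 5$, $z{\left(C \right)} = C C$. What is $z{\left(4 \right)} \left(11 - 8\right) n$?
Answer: $-1296$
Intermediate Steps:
$z{\left(C \right)} = C^{2}$
$n = -27$ ($n = 3 - 30 = -27$)
$z{\left(4 \right)} \left(11 - 8\right) n = 4^{2} \left(11 - 8\right) \left(-27\right) = 16 \cdot 3 \left(-27\right) = 48 \left(-27\right) = -1296$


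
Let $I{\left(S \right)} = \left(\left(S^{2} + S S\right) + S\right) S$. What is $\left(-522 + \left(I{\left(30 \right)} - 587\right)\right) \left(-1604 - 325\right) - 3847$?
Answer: $-103766686$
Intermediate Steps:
$I{\left(S \right)} = S \left(S + 2 S^{2}\right)$ ($I{\left(S \right)} = \left(\left(S^{2} + S^{2}\right) + S\right) S = \left(2 S^{2} + S\right) S = \left(S + 2 S^{2}\right) S = S \left(S + 2 S^{2}\right)$)
$\left(-522 + \left(I{\left(30 \right)} - 587\right)\right) \left(-1604 - 325\right) - 3847 = \left(-522 - \left(587 - 30^{2} \left(1 + 2 \cdot 30\right)\right)\right) \left(-1604 - 325\right) - 3847 = \left(-522 - \left(587 - 900 \left(1 + 60\right)\right)\right) \left(-1929\right) - 3847 = \left(-522 + \left(900 \cdot 61 - 587\right)\right) \left(-1929\right) - 3847 = \left(-522 + \left(54900 - 587\right)\right) \left(-1929\right) - 3847 = \left(-522 + 54313\right) \left(-1929\right) - 3847 = 53791 \left(-1929\right) - 3847 = -103762839 - 3847 = -103766686$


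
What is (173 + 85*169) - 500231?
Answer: -485693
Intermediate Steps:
(173 + 85*169) - 500231 = (173 + 14365) - 500231 = 14538 - 500231 = -485693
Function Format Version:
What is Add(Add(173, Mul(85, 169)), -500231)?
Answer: -485693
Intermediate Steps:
Add(Add(173, Mul(85, 169)), -500231) = Add(Add(173, 14365), -500231) = Add(14538, -500231) = -485693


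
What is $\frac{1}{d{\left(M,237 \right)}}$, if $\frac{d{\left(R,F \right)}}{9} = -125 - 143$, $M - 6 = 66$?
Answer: $- \frac{1}{2412} \approx -0.00041459$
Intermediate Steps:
$M = 72$ ($M = 6 + 66 = 72$)
$d{\left(R,F \right)} = -2412$ ($d{\left(R,F \right)} = 9 \left(-125 - 143\right) = 9 \left(-268\right) = -2412$)
$\frac{1}{d{\left(M,237 \right)}} = \frac{1}{-2412} = - \frac{1}{2412}$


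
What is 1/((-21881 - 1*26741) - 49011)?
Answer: -1/97633 ≈ -1.0242e-5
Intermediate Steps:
1/((-21881 - 1*26741) - 49011) = 1/((-21881 - 26741) - 49011) = 1/(-48622 - 49011) = 1/(-97633) = -1/97633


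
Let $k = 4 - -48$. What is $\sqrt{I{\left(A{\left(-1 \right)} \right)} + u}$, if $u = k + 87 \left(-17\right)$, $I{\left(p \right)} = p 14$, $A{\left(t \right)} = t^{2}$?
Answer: $3 i \sqrt{157} \approx 37.59 i$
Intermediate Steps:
$I{\left(p \right)} = 14 p$
$k = 52$ ($k = 4 + 48 = 52$)
$u = -1427$ ($u = 52 + 87 \left(-17\right) = 52 - 1479 = -1427$)
$\sqrt{I{\left(A{\left(-1 \right)} \right)} + u} = \sqrt{14 \left(-1\right)^{2} - 1427} = \sqrt{14 \cdot 1 - 1427} = \sqrt{14 - 1427} = \sqrt{-1413} = 3 i \sqrt{157}$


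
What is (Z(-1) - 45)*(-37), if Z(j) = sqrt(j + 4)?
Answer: 1665 - 37*sqrt(3) ≈ 1600.9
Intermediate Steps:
Z(j) = sqrt(4 + j)
(Z(-1) - 45)*(-37) = (sqrt(4 - 1) - 45)*(-37) = (sqrt(3) - 45)*(-37) = (-45 + sqrt(3))*(-37) = 1665 - 37*sqrt(3)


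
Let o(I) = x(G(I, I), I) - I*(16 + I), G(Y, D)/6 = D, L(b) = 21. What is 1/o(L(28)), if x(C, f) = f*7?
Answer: -1/630 ≈ -0.0015873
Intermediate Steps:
G(Y, D) = 6*D
x(C, f) = 7*f
o(I) = 7*I - I*(16 + I)
1/o(L(28)) = 1/(21*(-9 - 1*21)) = 1/(21*(-9 - 21)) = 1/(21*(-30)) = 1/(-630) = -1/630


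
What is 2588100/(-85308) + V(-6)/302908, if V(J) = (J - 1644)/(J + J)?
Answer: -130657410825/4306745944 ≈ -30.338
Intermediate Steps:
V(J) = (-1644 + J)/(2*J) (V(J) = (-1644 + J)/((2*J)) = (-1644 + J)*(1/(2*J)) = (-1644 + J)/(2*J))
2588100/(-85308) + V(-6)/302908 = 2588100/(-85308) + ((½)*(-1644 - 6)/(-6))/302908 = 2588100*(-1/85308) + ((½)*(-⅙)*(-1650))*(1/302908) = -215675/7109 + (275/2)*(1/302908) = -215675/7109 + 275/605816 = -130657410825/4306745944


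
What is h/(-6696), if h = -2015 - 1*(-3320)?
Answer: -145/744 ≈ -0.19489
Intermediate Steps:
h = 1305 (h = -2015 + 3320 = 1305)
h/(-6696) = 1305/(-6696) = 1305*(-1/6696) = -145/744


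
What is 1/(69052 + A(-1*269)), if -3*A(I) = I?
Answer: 3/207425 ≈ 1.4463e-5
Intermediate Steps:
A(I) = -I/3
1/(69052 + A(-1*269)) = 1/(69052 - (-1)*269/3) = 1/(69052 - ⅓*(-269)) = 1/(69052 + 269/3) = 1/(207425/3) = 3/207425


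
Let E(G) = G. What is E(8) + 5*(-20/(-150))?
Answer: 26/3 ≈ 8.6667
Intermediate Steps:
E(8) + 5*(-20/(-150)) = 8 + 5*(-20/(-150)) = 8 + 5*(-20*(-1/150)) = 8 + 5*(2/15) = 8 + 2/3 = 26/3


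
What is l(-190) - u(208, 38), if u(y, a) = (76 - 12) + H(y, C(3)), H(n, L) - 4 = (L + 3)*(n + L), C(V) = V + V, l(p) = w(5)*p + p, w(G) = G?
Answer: -3134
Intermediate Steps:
l(p) = 6*p (l(p) = 5*p + p = 6*p)
C(V) = 2*V
H(n, L) = 4 + (3 + L)*(L + n) (H(n, L) = 4 + (L + 3)*(n + L) = 4 + (3 + L)*(L + n))
u(y, a) = 122 + 9*y (u(y, a) = (76 - 12) + (4 + (2*3)**2 + 3*(2*3) + 3*y + (2*3)*y) = 64 + (4 + 6**2 + 3*6 + 3*y + 6*y) = 64 + (4 + 36 + 18 + 3*y + 6*y) = 64 + (58 + 9*y) = 122 + 9*y)
l(-190) - u(208, 38) = 6*(-190) - (122 + 9*208) = -1140 - (122 + 1872) = -1140 - 1*1994 = -1140 - 1994 = -3134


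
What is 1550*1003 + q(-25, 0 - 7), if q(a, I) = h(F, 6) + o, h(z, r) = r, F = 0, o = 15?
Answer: 1554671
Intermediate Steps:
q(a, I) = 21 (q(a, I) = 6 + 15 = 21)
1550*1003 + q(-25, 0 - 7) = 1550*1003 + 21 = 1554650 + 21 = 1554671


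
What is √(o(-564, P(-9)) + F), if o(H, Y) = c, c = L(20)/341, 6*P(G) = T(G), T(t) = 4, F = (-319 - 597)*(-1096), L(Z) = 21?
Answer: √116738689177/341 ≈ 1002.0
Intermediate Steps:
F = 1003936 (F = -916*(-1096) = 1003936)
P(G) = ⅔ (P(G) = (⅙)*4 = ⅔)
c = 21/341 ≈ 0.061584
o(H, Y) = 21/341
√(o(-564, P(-9)) + F) = √(21/341 + 1003936) = √(342342197/341) = √116738689177/341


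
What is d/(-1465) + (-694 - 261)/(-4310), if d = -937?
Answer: 1087509/1262830 ≈ 0.86117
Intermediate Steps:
d/(-1465) + (-694 - 261)/(-4310) = -937/(-1465) + (-694 - 261)/(-4310) = -937*(-1/1465) - 955*(-1/4310) = 937/1465 + 191/862 = 1087509/1262830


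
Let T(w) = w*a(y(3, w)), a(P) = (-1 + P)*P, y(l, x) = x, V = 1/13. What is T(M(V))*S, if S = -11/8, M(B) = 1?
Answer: 0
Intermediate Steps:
V = 1/13 ≈ 0.076923
a(P) = P*(-1 + P)
T(w) = w²*(-1 + w) (T(w) = w*(w*(-1 + w)) = w²*(-1 + w))
S = -11/8 (S = -11*⅛ = -11/8 ≈ -1.3750)
T(M(V))*S = (1²*(-1 + 1))*(-11/8) = (1*0)*(-11/8) = 0*(-11/8) = 0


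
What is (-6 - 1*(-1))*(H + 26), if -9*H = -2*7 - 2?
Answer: -1250/9 ≈ -138.89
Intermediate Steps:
H = 16/9 (H = -(-2*7 - 2)/9 = -(-14 - 2)/9 = -⅑*(-16) = 16/9 ≈ 1.7778)
(-6 - 1*(-1))*(H + 26) = (-6 - 1*(-1))*(16/9 + 26) = (-6 + 1)*(250/9) = -5*250/9 = -1250/9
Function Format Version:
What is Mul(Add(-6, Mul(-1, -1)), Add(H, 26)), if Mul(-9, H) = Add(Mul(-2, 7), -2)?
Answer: Rational(-1250, 9) ≈ -138.89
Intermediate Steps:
H = Rational(16, 9) (H = Mul(Rational(-1, 9), Add(Mul(-2, 7), -2)) = Mul(Rational(-1, 9), Add(-14, -2)) = Mul(Rational(-1, 9), -16) = Rational(16, 9) ≈ 1.7778)
Mul(Add(-6, Mul(-1, -1)), Add(H, 26)) = Mul(Add(-6, Mul(-1, -1)), Add(Rational(16, 9), 26)) = Mul(Add(-6, 1), Rational(250, 9)) = Mul(-5, Rational(250, 9)) = Rational(-1250, 9)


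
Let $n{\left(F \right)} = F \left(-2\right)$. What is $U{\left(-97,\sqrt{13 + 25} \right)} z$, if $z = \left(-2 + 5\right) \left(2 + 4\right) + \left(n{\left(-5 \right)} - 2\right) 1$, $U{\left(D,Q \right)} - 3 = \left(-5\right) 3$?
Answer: $-312$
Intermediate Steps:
$n{\left(F \right)} = - 2 F$
$U{\left(D,Q \right)} = -12$ ($U{\left(D,Q \right)} = 3 - 15 = -12$)
$z = 26$ ($z = \left(-2 + 5\right) \left(2 + 4\right) + \left(\left(-2\right) \left(-5\right) - 2\right) 1 = 3 \cdot 6 + \left(10 - 2\right) 1 = 18 + 8 \cdot 1 = 18 + 8 = 26$)
$U{\left(-97,\sqrt{13 + 25} \right)} z = \left(-12\right) 26 = -312$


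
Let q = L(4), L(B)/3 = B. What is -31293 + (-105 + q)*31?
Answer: -34176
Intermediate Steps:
L(B) = 3*B
q = 12 (q = 3*4 = 12)
-31293 + (-105 + q)*31 = -31293 + (-105 + 12)*31 = -31293 - 93*31 = -31293 - 2883 = -34176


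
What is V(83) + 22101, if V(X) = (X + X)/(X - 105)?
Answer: 243028/11 ≈ 22093.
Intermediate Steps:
V(X) = 2*X/(-105 + X) (V(X) = (2*X)/(-105 + X) = 2*X/(-105 + X))
V(83) + 22101 = 2*83/(-105 + 83) + 22101 = 2*83/(-22) + 22101 = 2*83*(-1/22) + 22101 = -83/11 + 22101 = 243028/11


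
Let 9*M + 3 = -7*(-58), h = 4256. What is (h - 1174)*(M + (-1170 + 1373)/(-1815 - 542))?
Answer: 2921871608/21213 ≈ 1.3774e+5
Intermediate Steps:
M = 403/9 (M = -1/3 + (-7*(-58))/9 = -1/3 + (1/9)*406 = -1/3 + 406/9 = 403/9 ≈ 44.778)
(h - 1174)*(M + (-1170 + 1373)/(-1815 - 542)) = (4256 - 1174)*(403/9 + (-1170 + 1373)/(-1815 - 542)) = 3082*(403/9 + 203/(-2357)) = 3082*(403/9 + 203*(-1/2357)) = 3082*(403/9 - 203/2357) = 3082*(948044/21213) = 2921871608/21213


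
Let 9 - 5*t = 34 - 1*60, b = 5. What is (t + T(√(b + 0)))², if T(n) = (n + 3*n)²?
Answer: 7569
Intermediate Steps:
t = 7 (t = 9/5 - (34 - 1*60)/5 = 9/5 - (34 - 60)/5 = 9/5 - ⅕*(-26) = 9/5 + 26/5 = 7)
T(n) = 16*n² (T(n) = (4*n)² = 16*n²)
(t + T(√(b + 0)))² = (7 + 16*(√(5 + 0))²)² = (7 + 16*(√5)²)² = (7 + 16*5)² = (7 + 80)² = 87² = 7569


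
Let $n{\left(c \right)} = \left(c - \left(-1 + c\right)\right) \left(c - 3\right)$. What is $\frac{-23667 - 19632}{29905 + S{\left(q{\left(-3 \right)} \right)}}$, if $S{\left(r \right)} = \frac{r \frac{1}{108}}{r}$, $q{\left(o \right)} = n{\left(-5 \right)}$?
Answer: $- \frac{4676292}{3229741} \approx -1.4479$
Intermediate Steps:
$n{\left(c \right)} = -3 + c$ ($n{\left(c \right)} = 1 \left(-3 + c\right) = -3 + c$)
$q{\left(o \right)} = -8$ ($q{\left(o \right)} = -3 - 5 = -8$)
$S{\left(r \right)} = \frac{1}{108}$ ($S{\left(r \right)} = \frac{r \frac{1}{108}}{r} = \frac{\frac{1}{108} r}{r} = \frac{1}{108}$)
$\frac{-23667 - 19632}{29905 + S{\left(q{\left(-3 \right)} \right)}} = \frac{-23667 - 19632}{29905 + \frac{1}{108}} = - \frac{43299}{\frac{3229741}{108}} = \left(-43299\right) \frac{108}{3229741} = - \frac{4676292}{3229741}$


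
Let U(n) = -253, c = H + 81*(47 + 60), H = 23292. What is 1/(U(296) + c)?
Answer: 1/31706 ≈ 3.1540e-5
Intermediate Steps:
c = 31959 (c = 23292 + 81*(47 + 60) = 23292 + 81*107 = 23292 + 8667 = 31959)
1/(U(296) + c) = 1/(-253 + 31959) = 1/31706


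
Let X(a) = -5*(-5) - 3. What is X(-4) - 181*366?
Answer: -66224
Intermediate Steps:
X(a) = 22 (X(a) = 25 - 3 = 22)
X(-4) - 181*366 = 22 - 181*366 = 22 - 66246 = -66224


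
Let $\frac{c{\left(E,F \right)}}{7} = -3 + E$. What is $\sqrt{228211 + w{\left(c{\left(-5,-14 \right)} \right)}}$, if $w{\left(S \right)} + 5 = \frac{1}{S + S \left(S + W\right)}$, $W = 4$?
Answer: $\frac{\sqrt{465354024618}}{1428} \approx 477.71$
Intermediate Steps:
$c{\left(E,F \right)} = -21 + 7 E$ ($c{\left(E,F \right)} = 7 \left(-3 + E\right) = -21 + 7 E$)
$w{\left(S \right)} = -5 + \frac{1}{S + S \left(4 + S\right)}$ ($w{\left(S \right)} = -5 + \frac{1}{S + S \left(S + 4\right)} = -5 + \frac{1}{S + S \left(4 + S\right)}$)
$\sqrt{228211 + w{\left(c{\left(-5,-14 \right)} \right)}} = \sqrt{228211 + \frac{1 - 25 \left(-21 + 7 \left(-5\right)\right) - 5 \left(-21 + 7 \left(-5\right)\right)^{2}}{\left(-21 + 7 \left(-5\right)\right) \left(5 + \left(-21 + 7 \left(-5\right)\right)\right)}} = \sqrt{228211 + \frac{1 - 25 \left(-21 - 35\right) - 5 \left(-21 - 35\right)^{2}}{\left(-21 - 35\right) \left(5 - 56\right)}} = \sqrt{228211 + \frac{1 - -1400 - 5 \left(-56\right)^{2}}{\left(-56\right) \left(5 - 56\right)}} = \sqrt{228211 - \frac{1 + 1400 - 15680}{56 \left(-51\right)}} = \sqrt{228211 - - \frac{1 + 1400 - 15680}{2856}} = \sqrt{228211 - \left(- \frac{1}{2856}\right) \left(-14279\right)} = \sqrt{228211 - \frac{14279}{2856}} = \sqrt{\frac{651756337}{2856}} = \frac{\sqrt{465354024618}}{1428}$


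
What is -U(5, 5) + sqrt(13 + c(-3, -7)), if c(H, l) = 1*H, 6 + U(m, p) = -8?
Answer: 14 + sqrt(10) ≈ 17.162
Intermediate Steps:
U(m, p) = -14 (U(m, p) = -6 - 8 = -14)
c(H, l) = H
-U(5, 5) + sqrt(13 + c(-3, -7)) = -1*(-14) + sqrt(13 - 3) = 14 + sqrt(10)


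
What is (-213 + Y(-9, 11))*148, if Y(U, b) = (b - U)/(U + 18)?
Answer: -280756/9 ≈ -31195.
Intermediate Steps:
Y(U, b) = (b - U)/(18 + U)
(-213 + Y(-9, 11))*148 = (-213 + (11 - 1*(-9))/(18 - 9))*148 = (-213 + (11 + 9)/9)*148 = (-213 + (1/9)*20)*148 = (-213 + 20/9)*148 = -1897/9*148 = -280756/9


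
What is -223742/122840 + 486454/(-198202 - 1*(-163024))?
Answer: -16906701359/1080316380 ≈ -15.650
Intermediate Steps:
-223742/122840 + 486454/(-198202 - 1*(-163024)) = -223742*1/122840 + 486454/(-198202 + 163024) = -111871/61420 + 486454/(-35178) = -111871/61420 + 486454*(-1/35178) = -111871/61420 - 243227/17589 = -16906701359/1080316380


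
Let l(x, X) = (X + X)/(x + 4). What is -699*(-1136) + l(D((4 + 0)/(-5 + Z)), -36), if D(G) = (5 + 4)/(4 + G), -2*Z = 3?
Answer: 232657584/293 ≈ 7.9405e+5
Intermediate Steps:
Z = -3/2 (Z = -1/2*3 = -3/2 ≈ -1.5000)
D(G) = 9/(4 + G)
l(x, X) = 2*X/(4 + x) (l(x, X) = (2*X)/(4 + x) = 2*X/(4 + x))
-699*(-1136) + l(D((4 + 0)/(-5 + Z)), -36) = -699*(-1136) + 2*(-36)/(4 + 9/(4 + (4 + 0)/(-5 - 3/2))) = 794064 + 2*(-36)/(4 + 9/(4 + 4/(-13/2))) = 794064 + 2*(-36)/(4 + 9/(4 + 4*(-2/13))) = 794064 + 2*(-36)/(4 + 9/(4 - 8/13)) = 794064 + 2*(-36)/(4 + 9/(44/13)) = 794064 + 2*(-36)/(4 + 9*(13/44)) = 794064 + 2*(-36)/(4 + 117/44) = 794064 + 2*(-36)/(293/44) = 794064 + 2*(-36)*(44/293) = 794064 - 3168/293 = 232657584/293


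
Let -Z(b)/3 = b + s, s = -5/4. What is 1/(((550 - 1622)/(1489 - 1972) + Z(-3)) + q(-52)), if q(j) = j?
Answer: -1932/71543 ≈ -0.027005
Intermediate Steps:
s = -5/4 (s = -5*1/4 = -5/4 ≈ -1.2500)
Z(b) = 15/4 - 3*b (Z(b) = -3*(b - 5/4) = -3*(-5/4 + b) = 15/4 - 3*b)
1/(((550 - 1622)/(1489 - 1972) + Z(-3)) + q(-52)) = 1/(((550 - 1622)/(1489 - 1972) + (15/4 - 3*(-3))) - 52) = 1/((-1072/(-483) + (15/4 + 9)) - 52) = 1/((-1072*(-1/483) + 51/4) - 52) = 1/((1072/483 + 51/4) - 52) = 1/(28921/1932 - 52) = 1/(-71543/1932) = -1932/71543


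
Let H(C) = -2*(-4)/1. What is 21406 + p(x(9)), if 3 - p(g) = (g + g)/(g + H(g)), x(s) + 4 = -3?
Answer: 21423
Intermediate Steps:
H(C) = 8 (H(C) = 8*1 = 8)
x(s) = -7 (x(s) = -4 - 3 = -7)
p(g) = 3 - 2*g/(8 + g) (p(g) = 3 - (g + g)/(g + 8) = 3 - 2*g/(8 + g))
21406 + p(x(9)) = 21406 + (24 - 7)/(8 - 7) = 21406 + 17/1 = 21406 + 1*17 = 21406 + 17 = 21423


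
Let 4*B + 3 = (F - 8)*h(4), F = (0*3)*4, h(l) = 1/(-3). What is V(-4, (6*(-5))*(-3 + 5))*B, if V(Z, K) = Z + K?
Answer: 16/3 ≈ 5.3333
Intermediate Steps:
h(l) = -⅓ (h(l) = 1*(-⅓) = -⅓)
F = 0 (F = 0*4 = 0)
V(Z, K) = K + Z
B = -1/12 (B = -¾ + ((0 - 8)*(-⅓))/4 = -¾ + (-8*(-⅓))/4 = -¾ + (¼)*(8/3) = -¾ + ⅔ = -1/12 ≈ -0.083333)
V(-4, (6*(-5))*(-3 + 5))*B = ((6*(-5))*(-3 + 5) - 4)*(-1/12) = (-30*2 - 4)*(-1/12) = (-60 - 4)*(-1/12) = -64*(-1/12) = 16/3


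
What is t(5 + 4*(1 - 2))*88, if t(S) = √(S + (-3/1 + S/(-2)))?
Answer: 44*I*√10 ≈ 139.14*I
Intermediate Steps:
t(S) = √(-3 + S/2) (t(S) = √(S + (-3*1 + S*(-½))) = √(S + (-3 - S/2)) = √(-3 + S/2))
t(5 + 4*(1 - 2))*88 = (√(-12 + 2*(5 + 4*(1 - 2)))/2)*88 = (√(-12 + 2*(5 + 4*(-1)))/2)*88 = (√(-12 + 2*(5 - 4))/2)*88 = (√(-12 + 2*1)/2)*88 = (√(-12 + 2)/2)*88 = (√(-10)/2)*88 = ((I*√10)/2)*88 = (I*√10/2)*88 = 44*I*√10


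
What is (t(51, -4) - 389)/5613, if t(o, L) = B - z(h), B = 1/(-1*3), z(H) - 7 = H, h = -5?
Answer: -1174/16839 ≈ -0.069719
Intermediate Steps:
z(H) = 7 + H
B = -⅓ (B = 1/(-3) = -⅓ ≈ -0.33333)
t(o, L) = -7/3 (t(o, L) = -⅓ - (7 - 5) = -⅓ - 1*2 = -⅓ - 2 = -7/3)
(t(51, -4) - 389)/5613 = (-7/3 - 389)/5613 = -1174/3*1/5613 = -1174/16839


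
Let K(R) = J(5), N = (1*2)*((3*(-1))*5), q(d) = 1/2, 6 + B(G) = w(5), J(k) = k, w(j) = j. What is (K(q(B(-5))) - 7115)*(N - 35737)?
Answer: 254303370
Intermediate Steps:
B(G) = -1 (B(G) = -6 + 5 = -1)
q(d) = ½
N = -30 (N = 2*(-3*5) = 2*(-15) = -30)
K(R) = 5
(K(q(B(-5))) - 7115)*(N - 35737) = (5 - 7115)*(-30 - 35737) = -7110*(-35767) = 254303370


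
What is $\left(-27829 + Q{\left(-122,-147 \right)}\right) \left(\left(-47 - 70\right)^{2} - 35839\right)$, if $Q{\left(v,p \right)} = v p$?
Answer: $219174250$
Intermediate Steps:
$Q{\left(v,p \right)} = p v$
$\left(-27829 + Q{\left(-122,-147 \right)}\right) \left(\left(-47 - 70\right)^{2} - 35839\right) = \left(-27829 - -17934\right) \left(\left(-47 - 70\right)^{2} - 35839\right) = \left(-27829 + 17934\right) \left(\left(-117\right)^{2} - 35839\right) = - 9895 \left(13689 - 35839\right) = \left(-9895\right) \left(-22150\right) = 219174250$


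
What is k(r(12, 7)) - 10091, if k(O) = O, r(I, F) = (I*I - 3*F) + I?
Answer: -9956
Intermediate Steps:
r(I, F) = I + I**2 - 3*F (r(I, F) = (I**2 - 3*F) + I = I + I**2 - 3*F)
k(r(12, 7)) - 10091 = (12 + 12**2 - 3*7) - 10091 = (12 + 144 - 21) - 10091 = 135 - 10091 = -9956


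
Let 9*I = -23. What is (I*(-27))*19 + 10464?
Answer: 11775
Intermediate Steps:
I = -23/9 (I = (1/9)*(-23) = -23/9 ≈ -2.5556)
(I*(-27))*19 + 10464 = -23/9*(-27)*19 + 10464 = 69*19 + 10464 = 1311 + 10464 = 11775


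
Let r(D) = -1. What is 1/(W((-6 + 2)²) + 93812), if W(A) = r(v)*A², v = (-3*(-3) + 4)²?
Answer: 1/93556 ≈ 1.0689e-5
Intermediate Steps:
v = 169 (v = (9 + 4)² = 13² = 169)
W(A) = -A²
1/(W((-6 + 2)²) + 93812) = 1/(-((-6 + 2)²)² + 93812) = 1/(-((-4)²)² + 93812) = 1/(-1*16² + 93812) = 1/(-1*256 + 93812) = 1/(-256 + 93812) = 1/93556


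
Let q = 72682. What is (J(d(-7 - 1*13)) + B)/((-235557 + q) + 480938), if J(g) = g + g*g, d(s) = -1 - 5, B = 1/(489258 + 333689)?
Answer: 24688411/261748991661 ≈ 9.4321e-5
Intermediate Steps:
B = 1/822947 ≈ 1.2151e-6
d(s) = -6
J(g) = g + g²
(J(d(-7 - 1*13)) + B)/((-235557 + q) + 480938) = (-6*(1 - 6) + 1/822947)/((-235557 + 72682) + 480938) = (-6*(-5) + 1/822947)/(-162875 + 480938) = (30 + 1/822947)/318063 = (24688411/822947)*(1/318063) = 24688411/261748991661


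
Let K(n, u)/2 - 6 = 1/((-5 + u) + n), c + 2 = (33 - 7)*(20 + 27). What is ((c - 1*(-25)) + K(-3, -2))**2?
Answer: 39488656/25 ≈ 1.5795e+6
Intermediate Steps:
c = 1220 (c = -2 + (33 - 7)*(20 + 27) = -2 + 26*47 = -2 + 1222 = 1220)
K(n, u) = 12 + 2/(-5 + n + u) (K(n, u) = 12 + 2/((-5 + u) + n) = 12 + 2/(-5 + n + u))
((c - 1*(-25)) + K(-3, -2))**2 = ((1220 - 1*(-25)) + 2*(-29 + 6*(-3) + 6*(-2))/(-5 - 3 - 2))**2 = ((1220 + 25) + 2*(-29 - 18 - 12)/(-10))**2 = (1245 + 2*(-1/10)*(-59))**2 = (1245 + 59/5)**2 = (6284/5)**2 = 39488656/25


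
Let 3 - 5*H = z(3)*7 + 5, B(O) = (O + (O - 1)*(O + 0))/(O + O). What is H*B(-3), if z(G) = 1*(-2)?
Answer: -18/5 ≈ -3.6000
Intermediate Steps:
z(G) = -2
B(O) = (O + O*(-1 + O))/(2*O) (B(O) = (O + (-1 + O)*O)/((2*O)) = (O + O*(-1 + O))*(1/(2*O)) = (O + O*(-1 + O))/(2*O))
H = 12/5 (H = ⅗ - (-2*7 + 5)/5 = ⅗ - (-14 + 5)/5 = ⅗ - ⅕*(-9) = ⅗ + 9/5 = 12/5 ≈ 2.4000)
H*B(-3) = 12*((½)*(-3))/5 = (12/5)*(-3/2) = -18/5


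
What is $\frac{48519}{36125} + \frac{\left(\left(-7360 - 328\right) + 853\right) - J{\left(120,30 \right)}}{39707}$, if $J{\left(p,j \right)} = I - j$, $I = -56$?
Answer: $\frac{1682736308}{1434415375} \approx 1.1731$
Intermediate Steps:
$J{\left(p,j \right)} = -56 - j$
$\frac{48519}{36125} + \frac{\left(\left(-7360 - 328\right) + 853\right) - J{\left(120,30 \right)}}{39707} = \frac{48519}{36125} + \frac{\left(\left(-7360 - 328\right) + 853\right) - \left(-56 - 30\right)}{39707} = 48519 \cdot \frac{1}{36125} + \left(\left(-7688 + 853\right) - \left(-56 - 30\right)\right) \frac{1}{39707} = \frac{48519}{36125} + \left(-6835 - -86\right) \frac{1}{39707} = \frac{48519}{36125} + \left(-6835 + 86\right) \frac{1}{39707} = \frac{48519}{36125} - \frac{6749}{39707} = \frac{1682736308}{1434415375}$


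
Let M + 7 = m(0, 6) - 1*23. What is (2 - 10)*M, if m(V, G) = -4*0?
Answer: 240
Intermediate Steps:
m(V, G) = 0
M = -30 (M = -7 + (0 - 1*23) = -7 + (0 - 23) = -7 - 23 = -30)
(2 - 10)*M = (2 - 10)*(-30) = -8*(-30) = 240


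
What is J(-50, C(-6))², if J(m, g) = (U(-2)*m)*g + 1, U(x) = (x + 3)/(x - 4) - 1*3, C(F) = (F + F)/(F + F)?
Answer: 228484/9 ≈ 25387.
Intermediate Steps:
C(F) = 1 (C(F) = (2*F)/((2*F)) = (2*F)*(1/(2*F)) = 1)
U(x) = -3 + (3 + x)/(-4 + x) (U(x) = (3 + x)/(-4 + x) - 3 = -3 + (3 + x)/(-4 + x))
J(m, g) = 1 - 19*g*m/6 (J(m, g) = (((15 - 2*(-2))/(-4 - 2))*m)*g + 1 = (((15 + 4)/(-6))*m)*g + 1 = ((-⅙*19)*m)*g + 1 = (-19*m/6)*g + 1 = -19*g*m/6 + 1 = 1 - 19*g*m/6)
J(-50, C(-6))² = (1 - 19/6*1*(-50))² = (1 + 475/3)² = (478/3)² = 228484/9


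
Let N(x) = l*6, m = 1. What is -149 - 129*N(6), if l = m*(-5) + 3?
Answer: 1399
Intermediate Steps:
l = -2 (l = 1*(-5) + 3 = -5 + 3 = -2)
N(x) = -12 (N(x) = -2*6 = -12)
-149 - 129*N(6) = -149 - 129*(-12) = -149 + 1548 = 1399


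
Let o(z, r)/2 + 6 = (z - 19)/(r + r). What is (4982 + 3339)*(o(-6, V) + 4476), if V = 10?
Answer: 74248283/2 ≈ 3.7124e+7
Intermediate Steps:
o(z, r) = -12 + (-19 + z)/r (o(z, r) = -12 + 2*((z - 19)/(r + r)) = -12 + 2*((-19 + z)/((2*r))) = -12 + 2*((-19 + z)*(1/(2*r))) = -12 + 2*((-19 + z)/(2*r)) = -12 + (-19 + z)/r)
(4982 + 3339)*(o(-6, V) + 4476) = (4982 + 3339)*((-19 - 6 - 12*10)/10 + 4476) = 8321*((-19 - 6 - 120)/10 + 4476) = 8321*((⅒)*(-145) + 4476) = 8321*(-29/2 + 4476) = 8321*(8923/2) = 74248283/2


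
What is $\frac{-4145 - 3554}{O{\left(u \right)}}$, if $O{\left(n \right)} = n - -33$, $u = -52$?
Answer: $\frac{7699}{19} \approx 405.21$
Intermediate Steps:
$O{\left(n \right)} = 33 + n$ ($O{\left(n \right)} = n + 33 = 33 + n$)
$\frac{-4145 - 3554}{O{\left(u \right)}} = \frac{-4145 - 3554}{33 - 52} = - \frac{7699}{-19} = \left(-7699\right) \left(- \frac{1}{19}\right) = \frac{7699}{19}$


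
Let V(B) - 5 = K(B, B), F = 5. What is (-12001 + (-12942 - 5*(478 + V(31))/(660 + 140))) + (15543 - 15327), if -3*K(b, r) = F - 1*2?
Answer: -1978401/80 ≈ -24730.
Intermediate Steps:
K(b, r) = -1 (K(b, r) = -(5 - 1*2)/3 = -(5 - 2)/3 = -1/3*3 = -1)
V(B) = 4 (V(B) = 5 - 1 = 4)
(-12001 + (-12942 - 5*(478 + V(31))/(660 + 140))) + (15543 - 15327) = (-12001 + (-12942 - 5*(478 + 4)/(660 + 140))) + (15543 - 15327) = (-12001 + (-12942 - 5*482/800)) + 216 = (-12001 + (-12942 - 5*482*(1/800))) + 216 = (-12001 + (-12942 - 5*241/400)) + 216 = (-12001 + (-12942 - 1*241/80)) + 216 = (-12001 + (-12942 - 241/80)) + 216 = (-12001 - 1035601/80) + 216 = -1995681/80 + 216 = -1978401/80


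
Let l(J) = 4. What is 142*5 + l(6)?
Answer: 714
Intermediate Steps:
142*5 + l(6) = 142*5 + 4 = 710 + 4 = 714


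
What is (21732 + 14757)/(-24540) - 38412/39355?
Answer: -31715401/12876956 ≈ -2.4630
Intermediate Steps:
(21732 + 14757)/(-24540) - 38412/39355 = 36489*(-1/24540) - 38412*1/39355 = -12163/8180 - 38412/39355 = -31715401/12876956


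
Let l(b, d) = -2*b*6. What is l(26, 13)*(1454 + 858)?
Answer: -721344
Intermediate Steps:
l(b, d) = -12*b
l(26, 13)*(1454 + 858) = (-12*26)*(1454 + 858) = -312*2312 = -721344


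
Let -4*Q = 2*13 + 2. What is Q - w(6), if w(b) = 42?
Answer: -49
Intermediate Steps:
Q = -7 (Q = -(2*13 + 2)/4 = -(26 + 2)/4 = -¼*28 = -7)
Q - w(6) = -7 - 1*42 = -7 - 42 = -49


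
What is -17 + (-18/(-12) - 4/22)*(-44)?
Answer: -75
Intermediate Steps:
-17 + (-18/(-12) - 4/22)*(-44) = -17 + (-18*(-1/12) - 4*1/22)*(-44) = -17 + (3/2 - 2/11)*(-44) = -17 + (29/22)*(-44) = -17 - 58 = -75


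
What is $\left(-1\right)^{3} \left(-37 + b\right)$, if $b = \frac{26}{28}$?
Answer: $\frac{505}{14} \approx 36.071$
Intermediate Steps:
$b = \frac{13}{14}$ ($b = 26 \cdot \frac{1}{28} = \frac{13}{14} \approx 0.92857$)
$\left(-1\right)^{3} \left(-37 + b\right) = \left(-1\right)^{3} \left(-37 + \frac{13}{14}\right) = \left(-1\right) \left(- \frac{505}{14}\right) = \frac{505}{14}$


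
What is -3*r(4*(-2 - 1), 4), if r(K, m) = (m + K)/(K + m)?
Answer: -3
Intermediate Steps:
r(K, m) = 1 (r(K, m) = (K + m)/(K + m) = 1)
-3*r(4*(-2 - 1), 4) = -3*1 = -3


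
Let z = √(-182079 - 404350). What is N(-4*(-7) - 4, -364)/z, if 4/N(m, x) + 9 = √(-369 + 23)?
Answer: -4*√202904434/250405183 + 36*I*√586429/250405183 ≈ -0.00022754 + 0.00011009*I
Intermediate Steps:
z = I*√586429 (z = √(-586429) = I*√586429 ≈ 765.79*I)
N(m, x) = 4/(-9 + I*√346) (N(m, x) = 4/(-9 + √(-369 + 23)) = 4/(-9 + √(-346)) = 4/(-9 + I*√346))
N(-4*(-7) - 4, -364)/z = (-36/427 - 4*I*√346/427)/((I*√586429)) = (-36/427 - 4*I*√346/427)*(-I*√586429/586429) = -I*√586429*(-36/427 - 4*I*√346/427)/586429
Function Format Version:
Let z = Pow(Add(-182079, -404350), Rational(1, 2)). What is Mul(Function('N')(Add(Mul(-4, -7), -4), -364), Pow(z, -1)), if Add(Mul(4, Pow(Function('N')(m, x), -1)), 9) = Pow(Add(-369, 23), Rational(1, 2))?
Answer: Add(Mul(Rational(-4, 250405183), Pow(202904434, Rational(1, 2))), Mul(Rational(36, 250405183), I, Pow(586429, Rational(1, 2)))) ≈ Add(-0.00022754, Mul(0.00011009, I))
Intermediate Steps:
z = Mul(I, Pow(586429, Rational(1, 2))) (z = Pow(-586429, Rational(1, 2)) = Mul(I, Pow(586429, Rational(1, 2))) ≈ Mul(765.79, I))
Function('N')(m, x) = Mul(4, Pow(Add(-9, Mul(I, Pow(346, Rational(1, 2)))), -1)) (Function('N')(m, x) = Mul(4, Pow(Add(-9, Pow(Add(-369, 23), Rational(1, 2))), -1)) = Mul(4, Pow(Add(-9, Pow(-346, Rational(1, 2))), -1)) = Mul(4, Pow(Add(-9, Mul(I, Pow(346, Rational(1, 2)))), -1)))
Mul(Function('N')(Add(Mul(-4, -7), -4), -364), Pow(z, -1)) = Mul(Add(Rational(-36, 427), Mul(Rational(-4, 427), I, Pow(346, Rational(1, 2)))), Pow(Mul(I, Pow(586429, Rational(1, 2))), -1)) = Mul(Add(Rational(-36, 427), Mul(Rational(-4, 427), I, Pow(346, Rational(1, 2)))), Mul(Rational(-1, 586429), I, Pow(586429, Rational(1, 2)))) = Mul(Rational(-1, 586429), I, Pow(586429, Rational(1, 2)), Add(Rational(-36, 427), Mul(Rational(-4, 427), I, Pow(346, Rational(1, 2)))))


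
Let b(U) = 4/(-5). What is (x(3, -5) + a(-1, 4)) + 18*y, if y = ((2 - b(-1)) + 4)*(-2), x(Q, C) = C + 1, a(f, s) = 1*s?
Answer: -1224/5 ≈ -244.80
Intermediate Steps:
b(U) = -⅘ (b(U) = 4*(-⅕) = -⅘)
a(f, s) = s
x(Q, C) = 1 + C
y = -68/5 (y = ((2 - 1*(-⅘)) + 4)*(-2) = ((2 + ⅘) + 4)*(-2) = (14/5 + 4)*(-2) = (34/5)*(-2) = -68/5 ≈ -13.600)
(x(3, -5) + a(-1, 4)) + 18*y = ((1 - 5) + 4) + 18*(-68/5) = (-4 + 4) - 1224/5 = 0 - 1224/5 = -1224/5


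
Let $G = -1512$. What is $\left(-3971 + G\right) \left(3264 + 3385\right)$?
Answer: $-36456467$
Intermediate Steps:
$\left(-3971 + G\right) \left(3264 + 3385\right) = \left(-3971 - 1512\right) \left(3264 + 3385\right) = \left(-5483\right) 6649 = -36456467$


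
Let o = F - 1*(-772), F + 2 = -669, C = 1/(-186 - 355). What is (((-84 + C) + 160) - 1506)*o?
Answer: -78136731/541 ≈ -1.4443e+5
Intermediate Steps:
C = -1/541 (C = 1/(-541) = -1/541 ≈ -0.0018484)
F = -671 (F = -2 - 669 = -671)
o = 101 (o = -671 - 1*(-772) = -671 + 772 = 101)
(((-84 + C) + 160) - 1506)*o = (((-84 - 1/541) + 160) - 1506)*101 = ((-45445/541 + 160) - 1506)*101 = (41115/541 - 1506)*101 = -773631/541*101 = -78136731/541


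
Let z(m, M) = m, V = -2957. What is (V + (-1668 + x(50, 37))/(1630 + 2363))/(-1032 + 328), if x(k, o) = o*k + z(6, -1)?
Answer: 11807113/2811072 ≈ 4.2002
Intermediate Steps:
x(k, o) = 6 + k*o (x(k, o) = o*k + 6 = k*o + 6 = 6 + k*o)
(V + (-1668 + x(50, 37))/(1630 + 2363))/(-1032 + 328) = (-2957 + (-1668 + (6 + 50*37))/(1630 + 2363))/(-1032 + 328) = (-2957 + (-1668 + (6 + 1850))/3993)/(-704) = (-2957 + (-1668 + 1856)*(1/3993))*(-1/704) = (-2957 + 188*(1/3993))*(-1/704) = (-2957 + 188/3993)*(-1/704) = -11807113/3993*(-1/704) = 11807113/2811072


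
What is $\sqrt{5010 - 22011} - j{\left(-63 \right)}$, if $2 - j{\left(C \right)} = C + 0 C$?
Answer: $-65 + 3 i \sqrt{1889} \approx -65.0 + 130.39 i$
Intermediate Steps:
$j{\left(C \right)} = 2 - C$ ($j{\left(C \right)} = 2 - \left(C + 0 C\right) = 2 - \left(C + 0\right) = 2 - C$)
$\sqrt{5010 - 22011} - j{\left(-63 \right)} = \sqrt{5010 - 22011} - \left(2 - -63\right) = \sqrt{-17001} - \left(2 + 63\right) = 3 i \sqrt{1889} - 65 = -65 + 3 i \sqrt{1889}$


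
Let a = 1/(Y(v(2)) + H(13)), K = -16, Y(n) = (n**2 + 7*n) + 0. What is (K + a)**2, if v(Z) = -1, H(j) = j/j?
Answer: 6561/25 ≈ 262.44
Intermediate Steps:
H(j) = 1
Y(n) = n**2 + 7*n
a = -1/5 (a = 1/(-(7 - 1) + 1) = 1/(-1*6 + 1) = 1/(-6 + 1) = 1/(-5) = -1/5 ≈ -0.20000)
(K + a)**2 = (-16 - 1/5)**2 = (-81/5)**2 = 6561/25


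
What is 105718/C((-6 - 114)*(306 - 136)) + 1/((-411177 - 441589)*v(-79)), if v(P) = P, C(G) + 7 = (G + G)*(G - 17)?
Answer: 7122897576645/56118887902210802 ≈ 0.00012693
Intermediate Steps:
C(G) = -7 + 2*G*(-17 + G) (C(G) = -7 + (G + G)*(G - 17) = -7 + (2*G)*(-17 + G) = -7 + 2*G*(-17 + G))
105718/C((-6 - 114)*(306 - 136)) + 1/((-411177 - 441589)*v(-79)) = 105718/(-7 - 34*(-6 - 114)*(306 - 136) + 2*((-6 - 114)*(306 - 136))²) + 1/(-411177 - 441589*(-79)) = 105718/(-7 - (-4080)*170 + 2*(-120*170)²) - 1/79/(-852766) = 105718/(-7 - 34*(-20400) + 2*(-20400)²) - 1/852766*(-1/79) = 105718/(-7 + 693600 + 2*416160000) + 1/67368514 = 105718/(-7 + 693600 + 832320000) + 1/67368514 = 105718/833013593 + 1/67368514 = 7122897576645/56118887902210802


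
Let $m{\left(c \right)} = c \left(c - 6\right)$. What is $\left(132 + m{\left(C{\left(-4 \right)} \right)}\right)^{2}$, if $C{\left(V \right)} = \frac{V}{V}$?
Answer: $16129$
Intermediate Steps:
$C{\left(V \right)} = 1$
$m{\left(c \right)} = c \left(-6 + c\right)$
$\left(132 + m{\left(C{\left(-4 \right)} \right)}\right)^{2} = \left(132 + 1 \left(-6 + 1\right)\right)^{2} = \left(132 + 1 \left(-5\right)\right)^{2} = \left(132 - 5\right)^{2} = 127^{2} = 16129$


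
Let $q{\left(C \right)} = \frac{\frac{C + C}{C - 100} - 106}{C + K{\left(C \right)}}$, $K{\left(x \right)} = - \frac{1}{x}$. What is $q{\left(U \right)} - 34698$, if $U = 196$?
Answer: $- \frac{3998830937}{115245} \approx -34699.0$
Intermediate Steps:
$q{\left(C \right)} = \frac{-106 + \frac{2 C}{-100 + C}}{C - \frac{1}{C}}$ ($q{\left(C \right)} = \frac{\frac{C + C}{C - 100} - 106}{C - \frac{1}{C}} = \frac{\frac{2 C}{-100 + C} - 106}{C - \frac{1}{C}} = \frac{-106 + \frac{2 C}{-100 + C}}{C - \frac{1}{C}}$)
$q{\left(U \right)} - 34698 = 8 \cdot 196 \frac{1}{100 + 196^{3} - 196 - 100 \cdot 196^{2}} \left(1325 - 2548\right) - 34698 = 8 \cdot 196 \frac{1}{100 + 7529536 - 196 - 3841600} \left(1325 - 2548\right) - 34698 = 8 \cdot 196 \frac{1}{100 + 7529536 - 196 - 3841600} \left(-1223\right) - 34698 = 8 \cdot 196 \cdot \frac{1}{3687840} \left(-1223\right) - 34698 = - \frac{59927}{115245} - 34698 = - \frac{3998830937}{115245}$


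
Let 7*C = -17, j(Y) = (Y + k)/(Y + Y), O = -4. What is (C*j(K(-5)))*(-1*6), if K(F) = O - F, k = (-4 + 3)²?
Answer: 102/7 ≈ 14.571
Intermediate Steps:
k = 1 (k = (-1)² = 1)
K(F) = -4 - F
j(Y) = (1 + Y)/(2*Y) (j(Y) = (Y + 1)/(Y + Y) = (1 + Y)/((2*Y)) = (1 + Y)*(1/(2*Y)) = (1 + Y)/(2*Y))
C = -17/7 (C = (⅐)*(-17) = -17/7 ≈ -2.4286)
(C*j(K(-5)))*(-1*6) = (-17*(1 + (-4 - 1*(-5)))/(14*(-4 - 1*(-5))))*(-1*6) = -17*(1 + (-4 + 5))/(14*(-4 + 5))*(-6) = -17*(1 + 1)/(14*1)*(-6) = -17*2/14*(-6) = -17/7*1*(-6) = -17/7*(-6) = 102/7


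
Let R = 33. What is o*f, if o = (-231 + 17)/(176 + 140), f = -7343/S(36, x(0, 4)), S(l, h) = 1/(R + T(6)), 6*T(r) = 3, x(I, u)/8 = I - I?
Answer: 52641967/316 ≈ 1.6659e+5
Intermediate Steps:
x(I, u) = 0 (x(I, u) = 8*(I - I) = 8*0 = 0)
T(r) = ½ (T(r) = (⅙)*3 = ½)
S(l, h) = 2/67 (S(l, h) = 1/(33 + ½) = 1/(67/2) = 2/67)
f = -491981/2 (f = -7343/2/67 = -7343*67/2 = -491981/2 ≈ -2.4599e+5)
o = -107/158 (o = -214/316 = -214*1/316 = -107/158 ≈ -0.67722)
o*f = -107/158*(-491981/2) = 52641967/316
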